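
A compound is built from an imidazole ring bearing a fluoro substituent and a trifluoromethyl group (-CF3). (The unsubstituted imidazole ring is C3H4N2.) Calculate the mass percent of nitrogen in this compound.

Atom tally by fragment:
  imidazole ring core → C:3 H:4 N:2
  (− 2 ring H displaced by substituents)
  + F → F:1
  + CF3 → C:1 F:3
Element totals:
  C: 4
  H: 2
  F: 4
  N: 2
Molecular formula: C4H2F4N2.
Molar mass = 154.066 g/mol.
Mass from N: 2 × 14.007 = 28.014 g/mol.
%N = 28.014 / 154.066 × 100 = 18.18%.

18.18%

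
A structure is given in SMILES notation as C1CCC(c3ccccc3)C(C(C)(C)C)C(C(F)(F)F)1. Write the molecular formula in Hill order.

C17H23F3

Atom tally by fragment:
  cyclohexane ring core → C:6 H:12
  (− 3 ring H displaced by substituents)
  + C6H5 → C:6 H:5
  + C(CH3)3 → C:4 H:9
  + CF3 → C:1 F:3
Element totals:
  C: 17
  H: 23
  F: 3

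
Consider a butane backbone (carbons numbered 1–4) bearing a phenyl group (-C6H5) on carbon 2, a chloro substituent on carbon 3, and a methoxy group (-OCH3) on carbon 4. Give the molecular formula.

Atom tally by fragment:
  CH3 → C:1 H:3
  CH(C6H5) → C:7 H:6
  CH(Cl) → C:1 H:1 Cl:1
  CH2OCH3 → C:2 H:5 O:1
Element totals:
  C: 11
  H: 15
  Cl: 1
  O: 1

C11H15ClO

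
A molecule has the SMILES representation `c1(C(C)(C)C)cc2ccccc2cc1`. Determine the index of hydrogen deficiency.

7

Atom tally by fragment:
  naphthalene ring system core → C:10 H:8
  (− 1 ring H displaced by substituents)
  + C(CH3)3 → C:4 H:9
Element totals:
  C: 14
  H: 16
Molecular formula: C14H16.
DoU = (2C + 2 + N − H − X) / 2 = (2·14 + 2 + 0 − 16 − 0) / 2 = 7.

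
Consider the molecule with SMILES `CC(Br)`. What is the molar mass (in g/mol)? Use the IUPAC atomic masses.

Atom tally by fragment:
  CH3 → C:1 H:3
  CH2Br → C:1 H:2 Br:1
Element totals:
  C: 2
  H: 5
  Br: 1
Molecular formula: C2H5Br.
  M = 2(12.011) + 5(1.008) + 79.904
    = 24.022 + 5.040 + 79.904 = 108.966

108.97 g/mol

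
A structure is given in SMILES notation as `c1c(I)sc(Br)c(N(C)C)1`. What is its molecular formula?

C6H7BrINS

Atom tally by fragment:
  thiophene ring core → C:4 H:4 S:1
  (− 3 ring H displaced by substituents)
  + I → I:1
  + Br → Br:1
  + N(CH3)2 → N:1 C:2 H:6
Element totals:
  C: 6
  H: 7
  Br: 1
  I: 1
  N: 1
  S: 1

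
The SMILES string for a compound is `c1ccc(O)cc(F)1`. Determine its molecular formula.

C6H5FO

Atom tally by fragment:
  benzene ring core → C:6 H:6
  (− 2 ring H displaced by substituents)
  + OH → O:1 H:1
  + F → F:1
Element totals:
  C: 6
  H: 5
  F: 1
  O: 1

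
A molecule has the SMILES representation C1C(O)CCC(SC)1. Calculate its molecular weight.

132.22 g/mol

Atom tally by fragment:
  cyclopentane ring core → C:5 H:10
  (− 2 ring H displaced by substituents)
  + OH → O:1 H:1
  + SCH3 → C:1 H:3 S:1
Element totals:
  C: 6
  H: 12
  O: 1
  S: 1
Molecular formula: C6H12OS.
  M = 6(12.011) + 12(1.008) + 15.999 + 32.06
    = 72.066 + 12.096 + 15.999 + 32.060 = 132.221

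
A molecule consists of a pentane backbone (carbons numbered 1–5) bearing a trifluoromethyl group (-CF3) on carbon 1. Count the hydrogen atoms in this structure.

11

Atom tally by fragment:
  F3CCH2 → C:2 H:2 F:3
  CH2 → C:1 H:2
  CH2 → C:1 H:2
  CH2 → C:1 H:2
  CH3 → C:1 H:3
Element totals:
  C: 6
  H: 11
  F: 3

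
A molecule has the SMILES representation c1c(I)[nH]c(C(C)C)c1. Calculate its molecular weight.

235.07 g/mol

Atom tally by fragment:
  pyrrole ring core → C:4 H:5 N:1
  (− 2 ring H displaced by substituents)
  + I → I:1
  + CH(CH3)2 → C:3 H:7
Element totals:
  C: 7
  H: 10
  I: 1
  N: 1
Molecular formula: C7H10IN.
  M = 7(12.011) + 10(1.008) + 126.904 + 14.007
    = 84.077 + 10.080 + 126.904 + 14.007 = 235.068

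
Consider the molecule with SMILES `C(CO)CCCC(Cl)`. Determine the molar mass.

Atom tally by fragment:
  HOCH2CH2 → C:2 H:5 O:1
  CH2 → C:1 H:2
  CH2 → C:1 H:2
  CH2 → C:1 H:2
  CH2Cl → C:1 H:2 Cl:1
Element totals:
  C: 6
  H: 13
  Cl: 1
  O: 1
Molecular formula: C6H13ClO.
  M = 6(12.011) + 13(1.008) + 35.45 + 15.999
    = 72.066 + 13.104 + 35.450 + 15.999 = 136.619

136.62 g/mol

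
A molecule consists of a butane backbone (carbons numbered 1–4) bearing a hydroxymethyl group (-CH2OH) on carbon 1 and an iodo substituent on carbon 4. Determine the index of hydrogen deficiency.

0

Atom tally by fragment:
  HOCH2CH2 → C:2 H:5 O:1
  CH2 → C:1 H:2
  CH2 → C:1 H:2
  CH2I → C:1 H:2 I:1
Element totals:
  C: 5
  H: 11
  I: 1
  O: 1
Molecular formula: C5H11IO.
DoU = (2C + 2 + N − H − X) / 2 = (2·5 + 2 + 0 − 11 − 1) / 2 = 0.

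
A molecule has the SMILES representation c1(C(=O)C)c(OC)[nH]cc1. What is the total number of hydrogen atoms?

9

Atom tally by fragment:
  pyrrole ring core → C:4 H:5 N:1
  (− 2 ring H displaced by substituents)
  + COCH3 → C:2 H:3 O:1
  + OCH3 → C:1 H:3 O:1
Element totals:
  C: 7
  H: 9
  N: 1
  O: 2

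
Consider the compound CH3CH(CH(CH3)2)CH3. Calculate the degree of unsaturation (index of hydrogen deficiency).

Atom tally by fragment:
  CH3 → C:1 H:3
  CH(CH(CH3)2) → C:4 H:8
  CH3 → C:1 H:3
Element totals:
  C: 6
  H: 14
Molecular formula: C6H14.
DoU = (2C + 2 + N − H − X) / 2 = (2·6 + 2 + 0 − 14 − 0) / 2 = 0.

0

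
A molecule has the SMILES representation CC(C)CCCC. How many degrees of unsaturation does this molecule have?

0

Atom tally by fragment:
  CH3 → C:1 H:3
  CH(CH3) → C:2 H:4
  CH2 → C:1 H:2
  CH2 → C:1 H:2
  CH2 → C:1 H:2
  CH3 → C:1 H:3
Element totals:
  C: 7
  H: 16
Molecular formula: C7H16.
DoU = (2C + 2 + N − H − X) / 2 = (2·7 + 2 + 0 − 16 − 0) / 2 = 0.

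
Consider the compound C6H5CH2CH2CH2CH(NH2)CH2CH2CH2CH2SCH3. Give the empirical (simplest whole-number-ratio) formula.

Atom tally by fragment:
  C6H5CH2 → C:7 H:7
  CH2 → C:1 H:2
  CH2 → C:1 H:2
  CH(NH2) → C:1 H:3 N:1
  CH2 → C:1 H:2
  CH2 → C:1 H:2
  CH2 → C:1 H:2
  CH2SCH3 → C:2 H:5 S:1
Element totals:
  C: 15
  H: 25
  N: 1
  S: 1
Molecular formula: C15H25NS.
gcd of subscripts (15, 25, 1, 1) = 1, so the empirical formula equals the molecular formula.

C15H25NS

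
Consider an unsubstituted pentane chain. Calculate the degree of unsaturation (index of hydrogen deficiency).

Atom tally by fragment:
  CH3 → C:1 H:3
  CH2 → C:1 H:2
  CH2 → C:1 H:2
  CH2 → C:1 H:2
  CH3 → C:1 H:3
Element totals:
  C: 5
  H: 12
Molecular formula: C5H12.
DoU = (2C + 2 + N − H − X) / 2 = (2·5 + 2 + 0 − 12 − 0) / 2 = 0.

0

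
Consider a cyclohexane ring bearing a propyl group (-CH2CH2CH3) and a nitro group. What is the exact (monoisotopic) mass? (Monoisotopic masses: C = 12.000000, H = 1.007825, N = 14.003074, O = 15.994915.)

Atom tally by fragment:
  cyclohexane ring core → C:6 H:12
  (− 2 ring H displaced by substituents)
  + CH2CH2CH3 → C:3 H:7
  + NO2 → N:1 O:2
Element totals:
  C: 9
  H: 17
  N: 1
  O: 2
Molecular formula: C9H17NO2.
  M = 9(12.0) + 17(1.007825) + 14.003074 + 2(15.994915)
    = 108.000000 + 17.133025 + 14.003074 + 31.989830 = 171.125929

171.1259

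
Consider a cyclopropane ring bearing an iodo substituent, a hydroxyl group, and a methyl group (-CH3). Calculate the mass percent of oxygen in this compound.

8.08%

Atom tally by fragment:
  cyclopropane ring core → C:3 H:6
  (− 3 ring H displaced by substituents)
  + I → I:1
  + OH → O:1 H:1
  + CH3 → C:1 H:3
Element totals:
  C: 4
  H: 7
  I: 1
  O: 1
Molecular formula: C4H7IO.
Molar mass = 198.003 g/mol.
Mass from O: 1 × 15.999 = 15.999 g/mol.
%O = 15.999 / 198.003 × 100 = 8.08%.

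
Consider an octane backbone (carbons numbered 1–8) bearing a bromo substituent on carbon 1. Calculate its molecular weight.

193.13 g/mol

Atom tally by fragment:
  BrCH2 → C:1 H:2 Br:1
  CH2 → C:1 H:2
  CH2 → C:1 H:2
  CH2 → C:1 H:2
  CH2 → C:1 H:2
  CH2 → C:1 H:2
  CH2 → C:1 H:2
  CH3 → C:1 H:3
Element totals:
  C: 8
  H: 17
  Br: 1
Molecular formula: C8H17Br.
  M = 8(12.011) + 17(1.008) + 79.904
    = 96.088 + 17.136 + 79.904 = 193.128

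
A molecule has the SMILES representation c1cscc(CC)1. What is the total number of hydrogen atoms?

8

Atom tally by fragment:
  thiophene ring core → C:4 H:4 S:1
  (− 1 ring H displaced by substituents)
  + C2H5 → C:2 H:5
Element totals:
  C: 6
  H: 8
  S: 1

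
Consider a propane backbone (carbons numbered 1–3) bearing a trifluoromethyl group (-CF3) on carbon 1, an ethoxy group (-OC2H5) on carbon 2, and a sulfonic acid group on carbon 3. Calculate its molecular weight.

Atom tally by fragment:
  F3CCH2 → C:2 H:2 F:3
  CH(OC2H5) → C:3 H:6 O:1
  CH2SO3H → C:1 H:3 S:1 O:3
Element totals:
  C: 6
  H: 11
  F: 3
  O: 4
  S: 1
Molecular formula: C6H11F3O4S.
  M = 6(12.011) + 11(1.008) + 3(18.998) + 4(15.999) + 32.06
    = 72.066 + 11.088 + 56.994 + 63.996 + 32.060 = 236.204

236.20 g/mol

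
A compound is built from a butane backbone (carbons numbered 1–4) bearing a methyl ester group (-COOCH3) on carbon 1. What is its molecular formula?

C6H12O2

Atom tally by fragment:
  CH3OOCCH2 → C:3 H:5 O:2
  CH2 → C:1 H:2
  CH2 → C:1 H:2
  CH3 → C:1 H:3
Element totals:
  C: 6
  H: 12
  O: 2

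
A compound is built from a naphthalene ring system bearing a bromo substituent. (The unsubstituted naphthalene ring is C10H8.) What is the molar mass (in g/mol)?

207.07 g/mol

Atom tally by fragment:
  naphthalene ring system core → C:10 H:8
  (− 1 ring H displaced by substituents)
  + Br → Br:1
Element totals:
  C: 10
  H: 7
  Br: 1
Molecular formula: C10H7Br.
  M = 10(12.011) + 7(1.008) + 79.904
    = 120.110 + 7.056 + 79.904 = 207.070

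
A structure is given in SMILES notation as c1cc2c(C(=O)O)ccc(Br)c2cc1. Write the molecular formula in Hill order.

Atom tally by fragment:
  naphthalene ring system core → C:10 H:8
  (− 2 ring H displaced by substituents)
  + COOH → C:1 H:1 O:2
  + Br → Br:1
Element totals:
  C: 11
  H: 7
  Br: 1
  O: 2

C11H7BrO2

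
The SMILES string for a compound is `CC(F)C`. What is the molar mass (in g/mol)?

62.09 g/mol

Atom tally by fragment:
  CH3 → C:1 H:3
  CH(F) → C:1 H:1 F:1
  CH3 → C:1 H:3
Element totals:
  C: 3
  H: 7
  F: 1
Molecular formula: C3H7F.
  M = 3(12.011) + 7(1.008) + 18.998
    = 36.033 + 7.056 + 18.998 = 62.087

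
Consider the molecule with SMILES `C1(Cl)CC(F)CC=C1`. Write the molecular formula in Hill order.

C6H8ClF

Atom tally by fragment:
  cyclohexene ring core → C:6 H:10
  (− 2 ring H displaced by substituents)
  + Cl → Cl:1
  + F → F:1
Element totals:
  C: 6
  H: 8
  Cl: 1
  F: 1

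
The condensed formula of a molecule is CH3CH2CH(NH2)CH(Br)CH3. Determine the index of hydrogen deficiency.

0

Atom tally by fragment:
  CH3 → C:1 H:3
  CH2 → C:1 H:2
  CH(NH2) → C:1 H:3 N:1
  CH(Br) → C:1 H:1 Br:1
  CH3 → C:1 H:3
Element totals:
  C: 5
  H: 12
  Br: 1
  N: 1
Molecular formula: C5H12BrN.
DoU = (2C + 2 + N − H − X) / 2 = (2·5 + 2 + 1 − 12 − 1) / 2 = 0.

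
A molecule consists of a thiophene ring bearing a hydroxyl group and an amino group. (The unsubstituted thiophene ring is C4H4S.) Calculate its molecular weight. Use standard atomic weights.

115.15 g/mol

Atom tally by fragment:
  thiophene ring core → C:4 H:4 S:1
  (− 2 ring H displaced by substituents)
  + OH → O:1 H:1
  + NH2 → N:1 H:2
Element totals:
  C: 4
  H: 5
  N: 1
  O: 1
  S: 1
Molecular formula: C4H5NOS.
  M = 4(12.011) + 5(1.008) + 14.007 + 15.999 + 32.06
    = 48.044 + 5.040 + 14.007 + 15.999 + 32.060 = 115.150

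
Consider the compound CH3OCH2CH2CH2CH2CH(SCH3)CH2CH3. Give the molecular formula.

C9H20OS

Atom tally by fragment:
  CH3OCH2 → C:2 H:5 O:1
  CH2 → C:1 H:2
  CH2 → C:1 H:2
  CH2 → C:1 H:2
  CH(SCH3) → C:2 H:4 S:1
  CH2 → C:1 H:2
  CH3 → C:1 H:3
Element totals:
  C: 9
  H: 20
  O: 1
  S: 1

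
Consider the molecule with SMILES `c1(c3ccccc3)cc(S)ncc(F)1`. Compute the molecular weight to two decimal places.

205.25 g/mol

Atom tally by fragment:
  pyridine ring core → C:5 H:5 N:1
  (− 3 ring H displaced by substituents)
  + C6H5 → C:6 H:5
  + SH → S:1 H:1
  + F → F:1
Element totals:
  C: 11
  H: 8
  F: 1
  N: 1
  S: 1
Molecular formula: C11H8FNS.
  M = 11(12.011) + 8(1.008) + 18.998 + 14.007 + 32.06
    = 132.121 + 8.064 + 18.998 + 14.007 + 32.060 = 205.250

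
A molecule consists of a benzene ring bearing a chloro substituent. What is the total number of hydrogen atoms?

Atom tally by fragment:
  benzene ring core → C:6 H:6
  (− 1 ring H displaced by substituents)
  + Cl → Cl:1
Element totals:
  C: 6
  H: 5
  Cl: 1

5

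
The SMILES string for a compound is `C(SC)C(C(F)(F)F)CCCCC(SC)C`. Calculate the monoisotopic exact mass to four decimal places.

Atom tally by fragment:
  CH3SCH2 → C:2 H:5 S:1
  CH(CF3) → C:2 H:1 F:3
  CH2 → C:1 H:2
  CH2 → C:1 H:2
  CH2 → C:1 H:2
  CH2 → C:1 H:2
  CH(SCH3) → C:2 H:4 S:1
  CH3 → C:1 H:3
Element totals:
  C: 11
  H: 21
  F: 3
  S: 2
Molecular formula: C11H21F3S2.
  M = 11(12.0) + 21(1.007825) + 3(18.998403) + 2(31.972071)
    = 132.000000 + 21.164325 + 56.995209 + 63.944142 = 274.103676

274.1037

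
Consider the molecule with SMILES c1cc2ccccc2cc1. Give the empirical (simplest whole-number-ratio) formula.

C5H4

Atom tally by fragment:
  naphthalene ring system core → C:10 H:8
Element totals:
  C: 10
  H: 8
Molecular formula: C10H8.
gcd of subscripts = 2; dividing each by 2:
  C: 10/2 = 5
  H: 8/2 = 4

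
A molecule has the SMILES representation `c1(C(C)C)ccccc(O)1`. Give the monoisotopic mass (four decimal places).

Atom tally by fragment:
  benzene ring core → C:6 H:6
  (− 2 ring H displaced by substituents)
  + CH(CH3)2 → C:3 H:7
  + OH → O:1 H:1
Element totals:
  C: 9
  H: 12
  O: 1
Molecular formula: C9H12O.
  M = 9(12.0) + 12(1.007825) + 15.994915
    = 108.000000 + 12.093900 + 15.994915 = 136.088815

136.0888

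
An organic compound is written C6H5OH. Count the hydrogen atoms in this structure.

6

Element totals:
  C: 6
  H: 6
  O: 1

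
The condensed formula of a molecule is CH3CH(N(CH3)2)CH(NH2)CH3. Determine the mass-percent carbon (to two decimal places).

Atom tally by fragment:
  CH3 → C:1 H:3
  CH(N(CH3)2) → C:3 H:7 N:1
  CH(NH2) → C:1 H:3 N:1
  CH3 → C:1 H:3
Element totals:
  C: 6
  H: 16
  N: 2
Molecular formula: C6H16N2.
Molar mass = 116.208 g/mol.
Mass from C: 6 × 12.011 = 72.066 g/mol.
%C = 72.066 / 116.208 × 100 = 62.01%.

62.01%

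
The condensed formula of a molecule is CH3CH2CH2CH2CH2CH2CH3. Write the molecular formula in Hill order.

C7H16

Element totals:
  C: 7
  H: 16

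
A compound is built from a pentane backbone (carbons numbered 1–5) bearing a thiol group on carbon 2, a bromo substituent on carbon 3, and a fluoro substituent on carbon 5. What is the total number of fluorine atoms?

1

Atom tally by fragment:
  CH3 → C:1 H:3
  CH(SH) → C:1 H:2 S:1
  CH(Br) → C:1 H:1 Br:1
  CH2 → C:1 H:2
  CH2F → C:1 H:2 F:1
Element totals:
  C: 5
  H: 10
  Br: 1
  F: 1
  S: 1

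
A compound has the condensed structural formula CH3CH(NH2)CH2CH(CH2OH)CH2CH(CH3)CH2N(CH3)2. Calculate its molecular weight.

202.34 g/mol

Atom tally by fragment:
  CH3 → C:1 H:3
  CH(NH2) → C:1 H:3 N:1
  CH2 → C:1 H:2
  CH(CH2OH) → C:2 H:4 O:1
  CH2 → C:1 H:2
  CH(CH3) → C:2 H:4
  CH2N(CH3)2 → C:3 H:8 N:1
Element totals:
  C: 11
  H: 26
  N: 2
  O: 1
Molecular formula: C11H26N2O.
  M = 11(12.011) + 26(1.008) + 2(14.007) + 15.999
    = 132.121 + 26.208 + 28.014 + 15.999 = 202.342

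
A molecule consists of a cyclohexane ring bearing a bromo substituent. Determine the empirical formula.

Atom tally by fragment:
  cyclohexane ring core → C:6 H:12
  (− 1 ring H displaced by substituents)
  + Br → Br:1
Element totals:
  C: 6
  H: 11
  Br: 1
Molecular formula: C6H11Br.
gcd of subscripts (1, 6, 11) = 1, so the empirical formula equals the molecular formula.

C6H11Br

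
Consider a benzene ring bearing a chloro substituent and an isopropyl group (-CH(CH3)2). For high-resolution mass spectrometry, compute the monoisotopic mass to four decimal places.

154.0549

Atom tally by fragment:
  benzene ring core → C:6 H:6
  (− 2 ring H displaced by substituents)
  + Cl → Cl:1
  + CH(CH3)2 → C:3 H:7
Element totals:
  C: 9
  H: 11
  Cl: 1
Molecular formula: C9H11Cl.
  M = 9(12.0) + 11(1.007825) + 34.968853
    = 108.000000 + 11.086075 + 34.968853 = 154.054928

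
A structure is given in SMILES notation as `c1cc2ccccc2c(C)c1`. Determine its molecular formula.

Atom tally by fragment:
  naphthalene ring system core → C:10 H:8
  (− 1 ring H displaced by substituents)
  + CH3 → C:1 H:3
Element totals:
  C: 11
  H: 10

C11H10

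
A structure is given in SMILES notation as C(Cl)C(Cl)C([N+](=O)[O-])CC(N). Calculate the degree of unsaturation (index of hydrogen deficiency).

Atom tally by fragment:
  ClCH2 → C:1 H:2 Cl:1
  CH(Cl) → C:1 H:1 Cl:1
  CH(NO2) → C:1 H:1 N:1 O:2
  CH2 → C:1 H:2
  CH2NH2 → C:1 H:4 N:1
Element totals:
  C: 5
  H: 10
  Cl: 2
  N: 2
  O: 2
Molecular formula: C5H10Cl2N2O2.
DoU = (2C + 2 + N − H − X) / 2 = (2·5 + 2 + 2 − 10 − 2) / 2 = 1.

1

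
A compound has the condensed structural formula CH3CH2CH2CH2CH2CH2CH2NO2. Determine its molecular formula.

Element totals:
  C: 7
  H: 15
  N: 1
  O: 2

C7H15NO2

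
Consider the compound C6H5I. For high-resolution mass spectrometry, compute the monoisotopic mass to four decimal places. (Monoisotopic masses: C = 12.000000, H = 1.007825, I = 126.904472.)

203.9436

Element totals:
  C: 6
  H: 5
  I: 1
Molecular formula: C6H5I.
  M = 6(12.0) + 5(1.007825) + 126.904472
    = 72.000000 + 5.039125 + 126.904472 = 203.943597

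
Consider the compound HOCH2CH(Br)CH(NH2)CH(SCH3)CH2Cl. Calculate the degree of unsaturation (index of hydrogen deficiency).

0

Element totals:
  C: 6
  H: 13
  Br: 1
  Cl: 1
  N: 1
  O: 1
  S: 1
Molecular formula: C6H13BrClNOS.
DoU = (2C + 2 + N − H − X) / 2 = (2·6 + 2 + 1 − 13 − 2) / 2 = 0.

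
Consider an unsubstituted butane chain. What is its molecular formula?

Atom tally by fragment:
  CH3 → C:1 H:3
  CH2 → C:1 H:2
  CH2 → C:1 H:2
  CH3 → C:1 H:3
Element totals:
  C: 4
  H: 10

C4H10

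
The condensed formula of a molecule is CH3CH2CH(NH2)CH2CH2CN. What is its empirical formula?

C3H6N

Element totals:
  C: 6
  H: 12
  N: 2
Molecular formula: C6H12N2.
gcd of subscripts = 2; dividing each by 2:
  C: 6/2 = 3
  H: 12/2 = 6
  N: 2/2 = 1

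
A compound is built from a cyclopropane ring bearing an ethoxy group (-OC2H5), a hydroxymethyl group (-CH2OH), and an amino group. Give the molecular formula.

C6H13NO2

Atom tally by fragment:
  cyclopropane ring core → C:3 H:6
  (− 3 ring H displaced by substituents)
  + OC2H5 → C:2 H:5 O:1
  + CH2OH → C:1 H:3 O:1
  + NH2 → N:1 H:2
Element totals:
  C: 6
  H: 13
  N: 1
  O: 2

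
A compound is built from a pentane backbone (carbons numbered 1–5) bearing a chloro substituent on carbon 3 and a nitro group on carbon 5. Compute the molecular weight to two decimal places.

151.59 g/mol

Atom tally by fragment:
  CH3 → C:1 H:3
  CH2 → C:1 H:2
  CH(Cl) → C:1 H:1 Cl:1
  CH2 → C:1 H:2
  CH2NO2 → C:1 H:2 N:1 O:2
Element totals:
  C: 5
  H: 10
  Cl: 1
  N: 1
  O: 2
Molecular formula: C5H10ClNO2.
  M = 5(12.011) + 10(1.008) + 35.45 + 14.007 + 2(15.999)
    = 60.055 + 10.080 + 35.450 + 14.007 + 31.998 = 151.590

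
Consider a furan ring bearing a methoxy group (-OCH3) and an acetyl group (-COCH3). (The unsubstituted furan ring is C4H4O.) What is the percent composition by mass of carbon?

60.00%

Atom tally by fragment:
  furan ring core → C:4 H:4 O:1
  (− 2 ring H displaced by substituents)
  + OCH3 → C:1 H:3 O:1
  + COCH3 → C:2 H:3 O:1
Element totals:
  C: 7
  H: 8
  O: 3
Molecular formula: C7H8O3.
Molar mass = 140.138 g/mol.
Mass from C: 7 × 12.011 = 84.077 g/mol.
%C = 84.077 / 140.138 × 100 = 60.00%.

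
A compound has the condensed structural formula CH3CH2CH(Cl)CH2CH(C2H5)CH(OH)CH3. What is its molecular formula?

C9H19ClO

Atom tally by fragment:
  CH3 → C:1 H:3
  CH2 → C:1 H:2
  CH(Cl) → C:1 H:1 Cl:1
  CH2 → C:1 H:2
  CH(C2H5) → C:3 H:6
  CH(OH) → C:1 H:2 O:1
  CH3 → C:1 H:3
Element totals:
  C: 9
  H: 19
  Cl: 1
  O: 1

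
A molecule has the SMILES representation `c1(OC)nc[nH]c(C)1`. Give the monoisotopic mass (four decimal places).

112.0637

Atom tally by fragment:
  imidazole ring core → C:3 H:4 N:2
  (− 2 ring H displaced by substituents)
  + OCH3 → C:1 H:3 O:1
  + CH3 → C:1 H:3
Element totals:
  C: 5
  H: 8
  N: 2
  O: 1
Molecular formula: C5H8N2O.
  M = 5(12.0) + 8(1.007825) + 2(14.003074) + 15.994915
    = 60.000000 + 8.062600 + 28.006148 + 15.994915 = 112.063663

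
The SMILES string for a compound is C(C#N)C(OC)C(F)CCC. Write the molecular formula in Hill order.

Atom tally by fragment:
  NCCH2 → C:2 H:2 N:1
  CH(OCH3) → C:2 H:4 O:1
  CH(F) → C:1 H:1 F:1
  CH2 → C:1 H:2
  CH2 → C:1 H:2
  CH3 → C:1 H:3
Element totals:
  C: 8
  H: 14
  F: 1
  N: 1
  O: 1

C8H14FNO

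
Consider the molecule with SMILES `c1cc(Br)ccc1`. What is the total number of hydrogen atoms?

Atom tally by fragment:
  benzene ring core → C:6 H:6
  (− 1 ring H displaced by substituents)
  + Br → Br:1
Element totals:
  C: 6
  H: 5
  Br: 1

5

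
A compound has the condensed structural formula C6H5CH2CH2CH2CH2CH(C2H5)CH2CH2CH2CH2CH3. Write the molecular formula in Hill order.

Atom tally by fragment:
  C6H5CH2 → C:7 H:7
  CH2 → C:1 H:2
  CH2 → C:1 H:2
  CH2 → C:1 H:2
  CH(C2H5) → C:3 H:6
  CH2 → C:1 H:2
  CH2 → C:1 H:2
  CH2 → C:1 H:2
  CH2 → C:1 H:2
  CH3 → C:1 H:3
Element totals:
  C: 18
  H: 30

C18H30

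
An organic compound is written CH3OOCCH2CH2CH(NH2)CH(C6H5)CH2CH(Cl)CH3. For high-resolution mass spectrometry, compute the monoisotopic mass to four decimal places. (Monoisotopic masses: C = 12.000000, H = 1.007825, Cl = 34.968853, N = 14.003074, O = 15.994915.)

Element totals:
  C: 15
  H: 22
  Cl: 1
  N: 1
  O: 2
Molecular formula: C15H22ClNO2.
  M = 15(12.0) + 22(1.007825) + 34.968853 + 14.003074 + 2(15.994915)
    = 180.000000 + 22.172150 + 34.968853 + 14.003074 + 31.989830 = 283.133907

283.1339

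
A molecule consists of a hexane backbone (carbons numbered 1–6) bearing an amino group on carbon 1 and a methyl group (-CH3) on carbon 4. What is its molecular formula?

Atom tally by fragment:
  H2NCH2 → C:1 H:4 N:1
  CH2 → C:1 H:2
  CH2 → C:1 H:2
  CH(CH3) → C:2 H:4
  CH2 → C:1 H:2
  CH3 → C:1 H:3
Element totals:
  C: 7
  H: 17
  N: 1

C7H17N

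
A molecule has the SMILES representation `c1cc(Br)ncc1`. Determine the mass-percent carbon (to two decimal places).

38.01%

Atom tally by fragment:
  pyridine ring core → C:5 H:5 N:1
  (− 1 ring H displaced by substituents)
  + Br → Br:1
Element totals:
  C: 5
  H: 4
  Br: 1
  N: 1
Molecular formula: C5H4BrN.
Molar mass = 157.998 g/mol.
Mass from C: 5 × 12.011 = 60.055 g/mol.
%C = 60.055 / 157.998 × 100 = 38.01%.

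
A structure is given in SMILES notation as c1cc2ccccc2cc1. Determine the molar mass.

128.17 g/mol

Atom tally by fragment:
  naphthalene ring system core → C:10 H:8
Element totals:
  C: 10
  H: 8
Molecular formula: C10H8.
  M = 10(12.011) + 8(1.008)
    = 120.110 + 8.064 = 128.174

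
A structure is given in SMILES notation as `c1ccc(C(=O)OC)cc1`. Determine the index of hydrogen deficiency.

Atom tally by fragment:
  benzene ring core → C:6 H:6
  (− 1 ring H displaced by substituents)
  + COOCH3 → C:2 H:3 O:2
Element totals:
  C: 8
  H: 8
  O: 2
Molecular formula: C8H8O2.
DoU = (2C + 2 + N − H − X) / 2 = (2·8 + 2 + 0 − 8 − 0) / 2 = 5.

5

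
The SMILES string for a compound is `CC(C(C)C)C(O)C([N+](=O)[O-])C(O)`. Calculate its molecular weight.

191.23 g/mol

Atom tally by fragment:
  CH3 → C:1 H:3
  CH(CH(CH3)2) → C:4 H:8
  CH(OH) → C:1 H:2 O:1
  CH(NO2) → C:1 H:1 N:1 O:2
  CH2OH → C:1 H:3 O:1
Element totals:
  C: 8
  H: 17
  N: 1
  O: 4
Molecular formula: C8H17NO4.
  M = 8(12.011) + 17(1.008) + 14.007 + 4(15.999)
    = 96.088 + 17.136 + 14.007 + 63.996 = 191.227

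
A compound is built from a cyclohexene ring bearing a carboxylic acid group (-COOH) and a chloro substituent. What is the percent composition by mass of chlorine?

Atom tally by fragment:
  cyclohexene ring core → C:6 H:10
  (− 2 ring H displaced by substituents)
  + COOH → C:1 H:1 O:2
  + Cl → Cl:1
Element totals:
  C: 7
  H: 9
  Cl: 1
  O: 2
Molecular formula: C7H9ClO2.
Molar mass = 160.597 g/mol.
Mass from Cl: 1 × 35.45 = 35.450 g/mol.
%Cl = 35.450 / 160.597 × 100 = 22.07%.

22.07%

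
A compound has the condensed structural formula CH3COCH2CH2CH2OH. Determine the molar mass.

102.13 g/mol

Atom tally by fragment:
  CH3COCH2 → C:3 H:5 O:1
  CH2CH2OH → C:2 H:5 O:1
Element totals:
  C: 5
  H: 10
  O: 2
Molecular formula: C5H10O2.
  M = 5(12.011) + 10(1.008) + 2(15.999)
    = 60.055 + 10.080 + 31.998 = 102.133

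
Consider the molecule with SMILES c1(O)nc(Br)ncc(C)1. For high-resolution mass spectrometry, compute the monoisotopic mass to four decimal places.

187.9585

Atom tally by fragment:
  pyrimidine ring core → C:4 H:4 N:2
  (− 3 ring H displaced by substituents)
  + OH → O:1 H:1
  + Br → Br:1
  + CH3 → C:1 H:3
Element totals:
  C: 5
  H: 5
  Br: 1
  N: 2
  O: 1
Molecular formula: C5H5BrN2O.
  M = 5(12.0) + 5(1.007825) + 78.918338 + 2(14.003074) + 15.994915
    = 60.000000 + 5.039125 + 78.918338 + 28.006148 + 15.994915 = 187.958526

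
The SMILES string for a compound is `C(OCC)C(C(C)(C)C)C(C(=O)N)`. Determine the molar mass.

Atom tally by fragment:
  C2H5OCH2 → C:3 H:7 O:1
  CH(C(CH3)3) → C:5 H:10
  CH2CONH2 → C:2 H:4 O:1 N:1
Element totals:
  C: 10
  H: 21
  N: 1
  O: 2
Molecular formula: C10H21NO2.
  M = 10(12.011) + 21(1.008) + 14.007 + 2(15.999)
    = 120.110 + 21.168 + 14.007 + 31.998 = 187.283

187.28 g/mol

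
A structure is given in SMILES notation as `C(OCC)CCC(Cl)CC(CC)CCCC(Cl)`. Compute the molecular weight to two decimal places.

Atom tally by fragment:
  C2H5OCH2 → C:3 H:7 O:1
  CH2 → C:1 H:2
  CH2 → C:1 H:2
  CH(Cl) → C:1 H:1 Cl:1
  CH2 → C:1 H:2
  CH(C2H5) → C:3 H:6
  CH2 → C:1 H:2
  CH2 → C:1 H:2
  CH2 → C:1 H:2
  CH2Cl → C:1 H:2 Cl:1
Element totals:
  C: 14
  H: 28
  Cl: 2
  O: 1
Molecular formula: C14H28Cl2O.
  M = 14(12.011) + 28(1.008) + 2(35.45) + 15.999
    = 168.154 + 28.224 + 70.900 + 15.999 = 283.277

283.28 g/mol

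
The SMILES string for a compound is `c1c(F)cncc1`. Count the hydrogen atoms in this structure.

4

Atom tally by fragment:
  pyridine ring core → C:5 H:5 N:1
  (− 1 ring H displaced by substituents)
  + F → F:1
Element totals:
  C: 5
  H: 4
  F: 1
  N: 1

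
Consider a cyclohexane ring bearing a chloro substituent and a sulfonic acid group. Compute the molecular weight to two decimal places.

Atom tally by fragment:
  cyclohexane ring core → C:6 H:12
  (− 2 ring H displaced by substituents)
  + Cl → Cl:1
  + SO3H → S:1 O:3 H:1
Element totals:
  C: 6
  H: 11
  Cl: 1
  O: 3
  S: 1
Molecular formula: C6H11ClO3S.
  M = 6(12.011) + 11(1.008) + 35.45 + 3(15.999) + 32.06
    = 72.066 + 11.088 + 35.450 + 47.997 + 32.060 = 198.661

198.66 g/mol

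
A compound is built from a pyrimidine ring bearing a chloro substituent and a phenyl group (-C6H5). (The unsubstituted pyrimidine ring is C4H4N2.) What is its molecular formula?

C10H7ClN2

Atom tally by fragment:
  pyrimidine ring core → C:4 H:4 N:2
  (− 2 ring H displaced by substituents)
  + Cl → Cl:1
  + C6H5 → C:6 H:5
Element totals:
  C: 10
  H: 7
  Cl: 1
  N: 2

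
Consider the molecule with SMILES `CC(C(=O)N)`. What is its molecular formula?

Atom tally by fragment:
  CH3 → C:1 H:3
  CH2CONH2 → C:2 H:4 O:1 N:1
Element totals:
  C: 3
  H: 7
  N: 1
  O: 1

C3H7NO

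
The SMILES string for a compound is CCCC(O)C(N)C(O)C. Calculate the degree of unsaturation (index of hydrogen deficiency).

Atom tally by fragment:
  CH3 → C:1 H:3
  CH2 → C:1 H:2
  CH2 → C:1 H:2
  CH(OH) → C:1 H:2 O:1
  CH(NH2) → C:1 H:3 N:1
  CH(OH) → C:1 H:2 O:1
  CH3 → C:1 H:3
Element totals:
  C: 7
  H: 17
  N: 1
  O: 2
Molecular formula: C7H17NO2.
DoU = (2C + 2 + N − H − X) / 2 = (2·7 + 2 + 1 − 17 − 0) / 2 = 0.

0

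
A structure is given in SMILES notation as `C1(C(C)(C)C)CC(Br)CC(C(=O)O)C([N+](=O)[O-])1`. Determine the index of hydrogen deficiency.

Atom tally by fragment:
  cyclohexane ring core → C:6 H:12
  (− 4 ring H displaced by substituents)
  + C(CH3)3 → C:4 H:9
  + Br → Br:1
  + COOH → C:1 H:1 O:2
  + NO2 → N:1 O:2
Element totals:
  C: 11
  H: 18
  Br: 1
  N: 1
  O: 4
Molecular formula: C11H18BrNO4.
DoU = (2C + 2 + N − H − X) / 2 = (2·11 + 2 + 1 − 18 − 1) / 2 = 3.

3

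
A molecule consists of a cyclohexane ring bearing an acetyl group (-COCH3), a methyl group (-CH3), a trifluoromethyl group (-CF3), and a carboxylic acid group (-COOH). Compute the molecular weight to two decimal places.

Atom tally by fragment:
  cyclohexane ring core → C:6 H:12
  (− 4 ring H displaced by substituents)
  + COCH3 → C:2 H:3 O:1
  + CH3 → C:1 H:3
  + CF3 → C:1 F:3
  + COOH → C:1 H:1 O:2
Element totals:
  C: 11
  H: 15
  F: 3
  O: 3
Molecular formula: C11H15F3O3.
  M = 11(12.011) + 15(1.008) + 3(18.998) + 3(15.999)
    = 132.121 + 15.120 + 56.994 + 47.997 = 252.232

252.23 g/mol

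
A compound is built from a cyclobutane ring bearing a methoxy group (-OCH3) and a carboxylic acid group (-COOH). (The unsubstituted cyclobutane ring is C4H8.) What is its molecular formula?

Atom tally by fragment:
  cyclobutane ring core → C:4 H:8
  (− 2 ring H displaced by substituents)
  + OCH3 → C:1 H:3 O:1
  + COOH → C:1 H:1 O:2
Element totals:
  C: 6
  H: 10
  O: 3

C6H10O3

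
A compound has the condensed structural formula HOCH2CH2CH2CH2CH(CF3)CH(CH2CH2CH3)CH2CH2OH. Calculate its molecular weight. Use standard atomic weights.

256.31 g/mol

Element totals:
  C: 12
  H: 23
  F: 3
  O: 2
Molecular formula: C12H23F3O2.
  M = 12(12.011) + 23(1.008) + 3(18.998) + 2(15.999)
    = 144.132 + 23.184 + 56.994 + 31.998 = 256.308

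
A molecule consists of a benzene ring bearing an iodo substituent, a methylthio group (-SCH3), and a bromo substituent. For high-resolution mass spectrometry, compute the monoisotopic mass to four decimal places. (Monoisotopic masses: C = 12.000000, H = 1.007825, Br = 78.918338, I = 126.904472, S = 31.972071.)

Atom tally by fragment:
  benzene ring core → C:6 H:6
  (− 3 ring H displaced by substituents)
  + I → I:1
  + SCH3 → C:1 H:3 S:1
  + Br → Br:1
Element totals:
  C: 7
  H: 6
  Br: 1
  I: 1
  S: 1
Molecular formula: C7H6BrIS.
  M = 7(12.0) + 6(1.007825) + 78.918338 + 126.904472 + 31.972071
    = 84.000000 + 6.046950 + 78.918338 + 126.904472 + 31.972071 = 327.841831

327.8418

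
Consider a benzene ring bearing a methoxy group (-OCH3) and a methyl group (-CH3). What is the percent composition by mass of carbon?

78.65%

Atom tally by fragment:
  benzene ring core → C:6 H:6
  (− 2 ring H displaced by substituents)
  + OCH3 → C:1 H:3 O:1
  + CH3 → C:1 H:3
Element totals:
  C: 8
  H: 10
  O: 1
Molecular formula: C8H10O.
Molar mass = 122.167 g/mol.
Mass from C: 8 × 12.011 = 96.088 g/mol.
%C = 96.088 / 122.167 × 100 = 78.65%.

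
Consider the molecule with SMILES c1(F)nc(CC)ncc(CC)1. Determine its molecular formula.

C8H11FN2

Atom tally by fragment:
  pyrimidine ring core → C:4 H:4 N:2
  (− 3 ring H displaced by substituents)
  + F → F:1
  + C2H5 → C:2 H:5
  + C2H5 → C:2 H:5
Element totals:
  C: 8
  H: 11
  F: 1
  N: 2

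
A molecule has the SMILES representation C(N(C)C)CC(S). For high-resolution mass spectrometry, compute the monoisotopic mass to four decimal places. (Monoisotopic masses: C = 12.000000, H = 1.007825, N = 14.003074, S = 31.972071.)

119.0769

Atom tally by fragment:
  (CH3)2NCH2 → C:3 H:8 N:1
  CH2 → C:1 H:2
  CH2SH → C:1 H:3 S:1
Element totals:
  C: 5
  H: 13
  N: 1
  S: 1
Molecular formula: C5H13NS.
  M = 5(12.0) + 13(1.007825) + 14.003074 + 31.972071
    = 60.000000 + 13.101725 + 14.003074 + 31.972071 = 119.076870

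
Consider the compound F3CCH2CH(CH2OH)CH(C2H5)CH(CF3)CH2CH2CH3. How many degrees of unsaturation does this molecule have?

0

Atom tally by fragment:
  F3CCH2 → C:2 H:2 F:3
  CH(CH2OH) → C:2 H:4 O:1
  CH(C2H5) → C:3 H:6
  CH(CF3) → C:2 H:1 F:3
  CH2 → C:1 H:2
  CH2 → C:1 H:2
  CH3 → C:1 H:3
Element totals:
  C: 12
  H: 20
  F: 6
  O: 1
Molecular formula: C12H20F6O.
DoU = (2C + 2 + N − H − X) / 2 = (2·12 + 2 + 0 − 20 − 6) / 2 = 0.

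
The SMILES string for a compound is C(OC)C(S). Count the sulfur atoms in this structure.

1

Atom tally by fragment:
  CH3OCH2 → C:2 H:5 O:1
  CH2SH → C:1 H:3 S:1
Element totals:
  C: 3
  H: 8
  O: 1
  S: 1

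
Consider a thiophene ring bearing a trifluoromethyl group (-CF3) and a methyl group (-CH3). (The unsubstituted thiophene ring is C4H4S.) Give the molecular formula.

Atom tally by fragment:
  thiophene ring core → C:4 H:4 S:1
  (− 2 ring H displaced by substituents)
  + CF3 → C:1 F:3
  + CH3 → C:1 H:3
Element totals:
  C: 6
  H: 5
  F: 3
  S: 1

C6H5F3S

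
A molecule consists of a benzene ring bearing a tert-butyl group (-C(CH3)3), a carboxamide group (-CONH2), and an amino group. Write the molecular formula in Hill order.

Atom tally by fragment:
  benzene ring core → C:6 H:6
  (− 3 ring H displaced by substituents)
  + C(CH3)3 → C:4 H:9
  + CONH2 → C:1 H:2 O:1 N:1
  + NH2 → N:1 H:2
Element totals:
  C: 11
  H: 16
  N: 2
  O: 1

C11H16N2O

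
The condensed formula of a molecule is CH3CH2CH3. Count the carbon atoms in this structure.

3

Element totals:
  C: 3
  H: 8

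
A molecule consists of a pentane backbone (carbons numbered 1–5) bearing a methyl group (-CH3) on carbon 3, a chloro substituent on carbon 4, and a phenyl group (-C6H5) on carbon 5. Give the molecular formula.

C12H17Cl

Atom tally by fragment:
  CH3 → C:1 H:3
  CH2 → C:1 H:2
  CH(CH3) → C:2 H:4
  CH(Cl) → C:1 H:1 Cl:1
  CH2C6H5 → C:7 H:7
Element totals:
  C: 12
  H: 17
  Cl: 1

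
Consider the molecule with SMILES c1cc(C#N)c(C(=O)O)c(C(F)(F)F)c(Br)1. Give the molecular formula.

Atom tally by fragment:
  benzene ring core → C:6 H:6
  (− 4 ring H displaced by substituents)
  + CN → C:1 N:1
  + COOH → C:1 H:1 O:2
  + CF3 → C:1 F:3
  + Br → Br:1
Element totals:
  C: 9
  H: 3
  Br: 1
  F: 3
  N: 1
  O: 2

C9H3BrF3NO2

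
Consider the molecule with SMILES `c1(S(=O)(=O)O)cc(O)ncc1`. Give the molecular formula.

C5H5NO4S

Atom tally by fragment:
  pyridine ring core → C:5 H:5 N:1
  (− 2 ring H displaced by substituents)
  + SO3H → S:1 O:3 H:1
  + OH → O:1 H:1
Element totals:
  C: 5
  H: 5
  N: 1
  O: 4
  S: 1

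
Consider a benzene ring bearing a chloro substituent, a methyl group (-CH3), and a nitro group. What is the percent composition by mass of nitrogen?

8.16%

Atom tally by fragment:
  benzene ring core → C:6 H:6
  (− 3 ring H displaced by substituents)
  + Cl → Cl:1
  + CH3 → C:1 H:3
  + NO2 → N:1 O:2
Element totals:
  C: 7
  H: 6
  Cl: 1
  N: 1
  O: 2
Molecular formula: C7H6ClNO2.
Molar mass = 171.580 g/mol.
Mass from N: 1 × 14.007 = 14.007 g/mol.
%N = 14.007 / 171.580 × 100 = 8.16%.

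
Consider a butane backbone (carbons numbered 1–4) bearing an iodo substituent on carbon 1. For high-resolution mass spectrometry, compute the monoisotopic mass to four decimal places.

Atom tally by fragment:
  ICH2 → C:1 H:2 I:1
  CH2 → C:1 H:2
  CH2 → C:1 H:2
  CH3 → C:1 H:3
Element totals:
  C: 4
  H: 9
  I: 1
Molecular formula: C4H9I.
  M = 4(12.0) + 9(1.007825) + 126.904472
    = 48.000000 + 9.070425 + 126.904472 = 183.974897

183.9749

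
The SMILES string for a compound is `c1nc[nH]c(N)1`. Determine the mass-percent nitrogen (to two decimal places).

Atom tally by fragment:
  imidazole ring core → C:3 H:4 N:2
  (− 1 ring H displaced by substituents)
  + NH2 → N:1 H:2
Element totals:
  C: 3
  H: 5
  N: 3
Molecular formula: C3H5N3.
Molar mass = 83.094 g/mol.
Mass from N: 3 × 14.007 = 42.021 g/mol.
%N = 42.021 / 83.094 × 100 = 50.57%.

50.57%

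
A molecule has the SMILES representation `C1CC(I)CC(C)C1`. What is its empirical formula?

C7H13I

Atom tally by fragment:
  cyclohexane ring core → C:6 H:12
  (− 2 ring H displaced by substituents)
  + I → I:1
  + CH3 → C:1 H:3
Element totals:
  C: 7
  H: 13
  I: 1
Molecular formula: C7H13I.
gcd of subscripts (7, 13, 1) = 1, so the empirical formula equals the molecular formula.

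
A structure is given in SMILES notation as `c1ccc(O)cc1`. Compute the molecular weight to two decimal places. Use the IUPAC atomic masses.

94.11 g/mol

Atom tally by fragment:
  benzene ring core → C:6 H:6
  (− 1 ring H displaced by substituents)
  + OH → O:1 H:1
Element totals:
  C: 6
  H: 6
  O: 1
Molecular formula: C6H6O.
  M = 6(12.011) + 6(1.008) + 15.999
    = 72.066 + 6.048 + 15.999 = 94.113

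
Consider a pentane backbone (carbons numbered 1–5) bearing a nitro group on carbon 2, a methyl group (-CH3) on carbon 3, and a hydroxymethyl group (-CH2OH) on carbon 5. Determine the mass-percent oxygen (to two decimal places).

Atom tally by fragment:
  CH3 → C:1 H:3
  CH(NO2) → C:1 H:1 N:1 O:2
  CH(CH3) → C:2 H:4
  CH2 → C:1 H:2
  CH2CH2OH → C:2 H:5 O:1
Element totals:
  C: 7
  H: 15
  N: 1
  O: 3
Molecular formula: C7H15NO3.
Molar mass = 161.201 g/mol.
Mass from O: 3 × 15.999 = 47.997 g/mol.
%O = 47.997 / 161.201 × 100 = 29.77%.

29.77%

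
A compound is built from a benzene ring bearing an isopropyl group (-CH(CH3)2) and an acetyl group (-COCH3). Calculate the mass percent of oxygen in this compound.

9.86%

Atom tally by fragment:
  benzene ring core → C:6 H:6
  (− 2 ring H displaced by substituents)
  + CH(CH3)2 → C:3 H:7
  + COCH3 → C:2 H:3 O:1
Element totals:
  C: 11
  H: 14
  O: 1
Molecular formula: C11H14O.
Molar mass = 162.232 g/mol.
Mass from O: 1 × 15.999 = 15.999 g/mol.
%O = 15.999 / 162.232 × 100 = 9.86%.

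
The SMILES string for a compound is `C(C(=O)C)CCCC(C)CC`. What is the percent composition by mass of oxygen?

Atom tally by fragment:
  CH3COCH2 → C:3 H:5 O:1
  CH2 → C:1 H:2
  CH2 → C:1 H:2
  CH2 → C:1 H:2
  CH(CH3) → C:2 H:4
  CH2 → C:1 H:2
  CH3 → C:1 H:3
Element totals:
  C: 10
  H: 20
  O: 1
Molecular formula: C10H20O.
Molar mass = 156.269 g/mol.
Mass from O: 1 × 15.999 = 15.999 g/mol.
%O = 15.999 / 156.269 × 100 = 10.24%.

10.24%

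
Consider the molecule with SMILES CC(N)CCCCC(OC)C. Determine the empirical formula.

C9H21NO

Atom tally by fragment:
  CH3 → C:1 H:3
  CH(NH2) → C:1 H:3 N:1
  CH2 → C:1 H:2
  CH2 → C:1 H:2
  CH2 → C:1 H:2
  CH2 → C:1 H:2
  CH(OCH3) → C:2 H:4 O:1
  CH3 → C:1 H:3
Element totals:
  C: 9
  H: 21
  N: 1
  O: 1
Molecular formula: C9H21NO.
gcd of subscripts (9, 21, 1, 1) = 1, so the empirical formula equals the molecular formula.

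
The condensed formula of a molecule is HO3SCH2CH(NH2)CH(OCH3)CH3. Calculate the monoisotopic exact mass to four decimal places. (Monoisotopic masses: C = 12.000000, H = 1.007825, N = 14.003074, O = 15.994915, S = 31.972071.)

183.0565

Element totals:
  C: 5
  H: 13
  N: 1
  O: 4
  S: 1
Molecular formula: C5H13NO4S.
  M = 5(12.0) + 13(1.007825) + 14.003074 + 4(15.994915) + 31.972071
    = 60.000000 + 13.101725 + 14.003074 + 63.979660 + 31.972071 = 183.056530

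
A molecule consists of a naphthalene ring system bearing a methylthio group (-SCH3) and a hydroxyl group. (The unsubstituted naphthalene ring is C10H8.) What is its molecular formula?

Atom tally by fragment:
  naphthalene ring system core → C:10 H:8
  (− 2 ring H displaced by substituents)
  + SCH3 → C:1 H:3 S:1
  + OH → O:1 H:1
Element totals:
  C: 11
  H: 10
  O: 1
  S: 1

C11H10OS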